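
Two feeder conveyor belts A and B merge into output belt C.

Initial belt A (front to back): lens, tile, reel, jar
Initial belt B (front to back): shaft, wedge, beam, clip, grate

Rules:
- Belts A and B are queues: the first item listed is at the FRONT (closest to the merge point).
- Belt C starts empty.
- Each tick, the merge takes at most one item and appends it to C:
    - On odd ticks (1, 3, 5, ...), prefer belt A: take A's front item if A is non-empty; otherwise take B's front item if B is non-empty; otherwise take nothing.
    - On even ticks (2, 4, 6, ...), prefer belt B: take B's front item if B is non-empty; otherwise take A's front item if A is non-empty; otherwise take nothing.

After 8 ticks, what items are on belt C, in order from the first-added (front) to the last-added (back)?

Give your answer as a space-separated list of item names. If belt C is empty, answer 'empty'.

Tick 1: prefer A, take lens from A; A=[tile,reel,jar] B=[shaft,wedge,beam,clip,grate] C=[lens]
Tick 2: prefer B, take shaft from B; A=[tile,reel,jar] B=[wedge,beam,clip,grate] C=[lens,shaft]
Tick 3: prefer A, take tile from A; A=[reel,jar] B=[wedge,beam,clip,grate] C=[lens,shaft,tile]
Tick 4: prefer B, take wedge from B; A=[reel,jar] B=[beam,clip,grate] C=[lens,shaft,tile,wedge]
Tick 5: prefer A, take reel from A; A=[jar] B=[beam,clip,grate] C=[lens,shaft,tile,wedge,reel]
Tick 6: prefer B, take beam from B; A=[jar] B=[clip,grate] C=[lens,shaft,tile,wedge,reel,beam]
Tick 7: prefer A, take jar from A; A=[-] B=[clip,grate] C=[lens,shaft,tile,wedge,reel,beam,jar]
Tick 8: prefer B, take clip from B; A=[-] B=[grate] C=[lens,shaft,tile,wedge,reel,beam,jar,clip]

Answer: lens shaft tile wedge reel beam jar clip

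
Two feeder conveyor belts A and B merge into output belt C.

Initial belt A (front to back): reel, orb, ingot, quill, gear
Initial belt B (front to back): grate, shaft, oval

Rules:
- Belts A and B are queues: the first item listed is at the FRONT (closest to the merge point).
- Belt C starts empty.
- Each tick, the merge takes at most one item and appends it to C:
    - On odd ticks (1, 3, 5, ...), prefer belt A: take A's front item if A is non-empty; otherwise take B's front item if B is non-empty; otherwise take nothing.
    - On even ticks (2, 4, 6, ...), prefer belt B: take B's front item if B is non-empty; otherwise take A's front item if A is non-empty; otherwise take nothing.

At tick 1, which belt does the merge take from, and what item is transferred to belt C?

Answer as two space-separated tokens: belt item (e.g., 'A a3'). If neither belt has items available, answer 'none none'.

Tick 1: prefer A, take reel from A; A=[orb,ingot,quill,gear] B=[grate,shaft,oval] C=[reel]

Answer: A reel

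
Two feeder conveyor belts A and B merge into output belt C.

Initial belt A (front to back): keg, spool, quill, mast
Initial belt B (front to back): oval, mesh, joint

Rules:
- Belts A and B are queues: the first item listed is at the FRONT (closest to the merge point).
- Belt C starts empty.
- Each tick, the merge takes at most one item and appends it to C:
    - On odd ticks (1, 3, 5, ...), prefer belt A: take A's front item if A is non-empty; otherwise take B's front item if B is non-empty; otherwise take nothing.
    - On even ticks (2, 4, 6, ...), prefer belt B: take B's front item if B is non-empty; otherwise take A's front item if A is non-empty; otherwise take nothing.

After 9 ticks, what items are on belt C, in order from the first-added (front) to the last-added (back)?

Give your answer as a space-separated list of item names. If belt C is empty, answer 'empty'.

Answer: keg oval spool mesh quill joint mast

Derivation:
Tick 1: prefer A, take keg from A; A=[spool,quill,mast] B=[oval,mesh,joint] C=[keg]
Tick 2: prefer B, take oval from B; A=[spool,quill,mast] B=[mesh,joint] C=[keg,oval]
Tick 3: prefer A, take spool from A; A=[quill,mast] B=[mesh,joint] C=[keg,oval,spool]
Tick 4: prefer B, take mesh from B; A=[quill,mast] B=[joint] C=[keg,oval,spool,mesh]
Tick 5: prefer A, take quill from A; A=[mast] B=[joint] C=[keg,oval,spool,mesh,quill]
Tick 6: prefer B, take joint from B; A=[mast] B=[-] C=[keg,oval,spool,mesh,quill,joint]
Tick 7: prefer A, take mast from A; A=[-] B=[-] C=[keg,oval,spool,mesh,quill,joint,mast]
Tick 8: prefer B, both empty, nothing taken; A=[-] B=[-] C=[keg,oval,spool,mesh,quill,joint,mast]
Tick 9: prefer A, both empty, nothing taken; A=[-] B=[-] C=[keg,oval,spool,mesh,quill,joint,mast]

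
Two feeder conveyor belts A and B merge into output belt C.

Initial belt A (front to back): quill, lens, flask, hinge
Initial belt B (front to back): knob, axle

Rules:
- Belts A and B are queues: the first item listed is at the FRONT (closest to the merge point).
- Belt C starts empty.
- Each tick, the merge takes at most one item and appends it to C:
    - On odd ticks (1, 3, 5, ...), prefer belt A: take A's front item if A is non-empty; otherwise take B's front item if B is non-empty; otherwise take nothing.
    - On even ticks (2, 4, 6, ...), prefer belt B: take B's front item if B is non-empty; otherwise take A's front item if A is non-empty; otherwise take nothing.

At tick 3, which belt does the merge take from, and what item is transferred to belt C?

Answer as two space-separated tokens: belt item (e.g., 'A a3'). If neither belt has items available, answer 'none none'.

Tick 1: prefer A, take quill from A; A=[lens,flask,hinge] B=[knob,axle] C=[quill]
Tick 2: prefer B, take knob from B; A=[lens,flask,hinge] B=[axle] C=[quill,knob]
Tick 3: prefer A, take lens from A; A=[flask,hinge] B=[axle] C=[quill,knob,lens]

Answer: A lens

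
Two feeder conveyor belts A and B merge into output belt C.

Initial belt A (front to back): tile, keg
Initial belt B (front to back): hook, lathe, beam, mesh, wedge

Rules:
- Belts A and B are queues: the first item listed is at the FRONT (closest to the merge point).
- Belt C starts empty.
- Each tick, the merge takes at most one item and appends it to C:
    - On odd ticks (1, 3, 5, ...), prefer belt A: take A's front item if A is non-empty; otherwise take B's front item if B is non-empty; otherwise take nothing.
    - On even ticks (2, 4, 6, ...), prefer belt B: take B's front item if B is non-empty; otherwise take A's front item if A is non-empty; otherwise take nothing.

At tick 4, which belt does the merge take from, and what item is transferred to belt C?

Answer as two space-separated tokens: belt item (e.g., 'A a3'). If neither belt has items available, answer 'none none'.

Tick 1: prefer A, take tile from A; A=[keg] B=[hook,lathe,beam,mesh,wedge] C=[tile]
Tick 2: prefer B, take hook from B; A=[keg] B=[lathe,beam,mesh,wedge] C=[tile,hook]
Tick 3: prefer A, take keg from A; A=[-] B=[lathe,beam,mesh,wedge] C=[tile,hook,keg]
Tick 4: prefer B, take lathe from B; A=[-] B=[beam,mesh,wedge] C=[tile,hook,keg,lathe]

Answer: B lathe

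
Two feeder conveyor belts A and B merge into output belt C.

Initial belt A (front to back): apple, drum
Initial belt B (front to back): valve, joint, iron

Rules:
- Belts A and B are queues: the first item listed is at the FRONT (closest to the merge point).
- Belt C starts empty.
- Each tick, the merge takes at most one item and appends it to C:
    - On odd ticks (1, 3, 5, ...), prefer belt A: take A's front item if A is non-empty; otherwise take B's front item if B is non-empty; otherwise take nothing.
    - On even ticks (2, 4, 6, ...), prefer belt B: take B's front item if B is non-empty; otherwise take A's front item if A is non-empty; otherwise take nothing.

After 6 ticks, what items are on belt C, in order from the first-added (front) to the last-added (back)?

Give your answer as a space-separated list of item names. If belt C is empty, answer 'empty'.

Tick 1: prefer A, take apple from A; A=[drum] B=[valve,joint,iron] C=[apple]
Tick 2: prefer B, take valve from B; A=[drum] B=[joint,iron] C=[apple,valve]
Tick 3: prefer A, take drum from A; A=[-] B=[joint,iron] C=[apple,valve,drum]
Tick 4: prefer B, take joint from B; A=[-] B=[iron] C=[apple,valve,drum,joint]
Tick 5: prefer A, take iron from B; A=[-] B=[-] C=[apple,valve,drum,joint,iron]
Tick 6: prefer B, both empty, nothing taken; A=[-] B=[-] C=[apple,valve,drum,joint,iron]

Answer: apple valve drum joint iron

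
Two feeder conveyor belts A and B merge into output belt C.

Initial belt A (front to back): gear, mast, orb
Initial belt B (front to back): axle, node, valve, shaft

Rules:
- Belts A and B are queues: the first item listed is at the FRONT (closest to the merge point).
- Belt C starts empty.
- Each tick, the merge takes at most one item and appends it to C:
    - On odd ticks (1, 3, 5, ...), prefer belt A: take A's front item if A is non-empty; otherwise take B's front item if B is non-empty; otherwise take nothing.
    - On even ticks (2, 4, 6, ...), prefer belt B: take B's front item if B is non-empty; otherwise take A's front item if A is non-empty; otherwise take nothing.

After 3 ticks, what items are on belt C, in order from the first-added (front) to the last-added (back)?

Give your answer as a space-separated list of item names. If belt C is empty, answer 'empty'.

Tick 1: prefer A, take gear from A; A=[mast,orb] B=[axle,node,valve,shaft] C=[gear]
Tick 2: prefer B, take axle from B; A=[mast,orb] B=[node,valve,shaft] C=[gear,axle]
Tick 3: prefer A, take mast from A; A=[orb] B=[node,valve,shaft] C=[gear,axle,mast]

Answer: gear axle mast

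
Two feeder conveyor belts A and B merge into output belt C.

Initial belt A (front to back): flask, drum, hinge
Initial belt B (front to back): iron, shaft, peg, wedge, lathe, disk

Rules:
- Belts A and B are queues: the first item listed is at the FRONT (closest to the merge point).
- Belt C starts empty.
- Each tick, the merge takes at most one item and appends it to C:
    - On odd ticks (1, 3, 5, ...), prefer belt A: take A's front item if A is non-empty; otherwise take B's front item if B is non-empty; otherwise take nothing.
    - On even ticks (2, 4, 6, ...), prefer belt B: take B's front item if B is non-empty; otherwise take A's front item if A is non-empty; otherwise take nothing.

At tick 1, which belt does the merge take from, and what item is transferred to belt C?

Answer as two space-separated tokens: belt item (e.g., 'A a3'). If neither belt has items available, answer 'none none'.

Answer: A flask

Derivation:
Tick 1: prefer A, take flask from A; A=[drum,hinge] B=[iron,shaft,peg,wedge,lathe,disk] C=[flask]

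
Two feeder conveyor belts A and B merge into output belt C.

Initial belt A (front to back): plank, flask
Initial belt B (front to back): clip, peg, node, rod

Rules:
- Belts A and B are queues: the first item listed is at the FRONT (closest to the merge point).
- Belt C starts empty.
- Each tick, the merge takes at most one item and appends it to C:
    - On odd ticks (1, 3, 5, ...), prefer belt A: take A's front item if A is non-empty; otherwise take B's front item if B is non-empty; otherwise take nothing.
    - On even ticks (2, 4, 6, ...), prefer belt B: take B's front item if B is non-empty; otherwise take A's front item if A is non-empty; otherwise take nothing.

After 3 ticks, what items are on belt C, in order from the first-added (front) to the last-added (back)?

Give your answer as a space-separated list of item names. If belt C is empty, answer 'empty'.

Answer: plank clip flask

Derivation:
Tick 1: prefer A, take plank from A; A=[flask] B=[clip,peg,node,rod] C=[plank]
Tick 2: prefer B, take clip from B; A=[flask] B=[peg,node,rod] C=[plank,clip]
Tick 3: prefer A, take flask from A; A=[-] B=[peg,node,rod] C=[plank,clip,flask]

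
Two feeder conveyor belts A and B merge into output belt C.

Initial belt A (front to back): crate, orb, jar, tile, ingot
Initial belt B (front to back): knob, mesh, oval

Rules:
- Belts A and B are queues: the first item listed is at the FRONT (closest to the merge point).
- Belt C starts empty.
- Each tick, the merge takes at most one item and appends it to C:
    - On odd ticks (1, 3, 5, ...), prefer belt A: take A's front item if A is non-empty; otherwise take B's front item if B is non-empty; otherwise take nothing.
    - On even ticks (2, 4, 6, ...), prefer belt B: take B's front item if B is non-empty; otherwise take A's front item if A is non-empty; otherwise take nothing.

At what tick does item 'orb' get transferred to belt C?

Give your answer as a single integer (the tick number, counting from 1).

Answer: 3

Derivation:
Tick 1: prefer A, take crate from A; A=[orb,jar,tile,ingot] B=[knob,mesh,oval] C=[crate]
Tick 2: prefer B, take knob from B; A=[orb,jar,tile,ingot] B=[mesh,oval] C=[crate,knob]
Tick 3: prefer A, take orb from A; A=[jar,tile,ingot] B=[mesh,oval] C=[crate,knob,orb]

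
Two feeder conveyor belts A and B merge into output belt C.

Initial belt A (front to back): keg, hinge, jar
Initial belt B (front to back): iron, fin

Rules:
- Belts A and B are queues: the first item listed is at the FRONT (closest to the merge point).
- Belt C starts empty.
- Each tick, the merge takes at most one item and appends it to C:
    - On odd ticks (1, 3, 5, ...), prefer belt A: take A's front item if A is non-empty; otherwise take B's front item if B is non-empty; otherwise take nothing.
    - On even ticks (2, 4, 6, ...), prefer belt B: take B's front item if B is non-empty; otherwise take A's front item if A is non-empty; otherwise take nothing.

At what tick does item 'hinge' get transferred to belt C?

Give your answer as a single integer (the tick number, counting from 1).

Tick 1: prefer A, take keg from A; A=[hinge,jar] B=[iron,fin] C=[keg]
Tick 2: prefer B, take iron from B; A=[hinge,jar] B=[fin] C=[keg,iron]
Tick 3: prefer A, take hinge from A; A=[jar] B=[fin] C=[keg,iron,hinge]

Answer: 3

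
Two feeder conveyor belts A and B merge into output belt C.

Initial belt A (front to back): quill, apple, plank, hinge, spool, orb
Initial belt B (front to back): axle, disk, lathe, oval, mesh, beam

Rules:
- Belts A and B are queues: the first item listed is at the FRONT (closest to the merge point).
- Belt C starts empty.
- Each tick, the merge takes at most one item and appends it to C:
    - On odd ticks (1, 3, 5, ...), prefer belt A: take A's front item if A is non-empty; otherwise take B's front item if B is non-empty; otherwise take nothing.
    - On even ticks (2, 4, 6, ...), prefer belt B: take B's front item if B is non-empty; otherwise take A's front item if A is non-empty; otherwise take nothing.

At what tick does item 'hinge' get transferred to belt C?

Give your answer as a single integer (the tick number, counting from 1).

Tick 1: prefer A, take quill from A; A=[apple,plank,hinge,spool,orb] B=[axle,disk,lathe,oval,mesh,beam] C=[quill]
Tick 2: prefer B, take axle from B; A=[apple,plank,hinge,spool,orb] B=[disk,lathe,oval,mesh,beam] C=[quill,axle]
Tick 3: prefer A, take apple from A; A=[plank,hinge,spool,orb] B=[disk,lathe,oval,mesh,beam] C=[quill,axle,apple]
Tick 4: prefer B, take disk from B; A=[plank,hinge,spool,orb] B=[lathe,oval,mesh,beam] C=[quill,axle,apple,disk]
Tick 5: prefer A, take plank from A; A=[hinge,spool,orb] B=[lathe,oval,mesh,beam] C=[quill,axle,apple,disk,plank]
Tick 6: prefer B, take lathe from B; A=[hinge,spool,orb] B=[oval,mesh,beam] C=[quill,axle,apple,disk,plank,lathe]
Tick 7: prefer A, take hinge from A; A=[spool,orb] B=[oval,mesh,beam] C=[quill,axle,apple,disk,plank,lathe,hinge]

Answer: 7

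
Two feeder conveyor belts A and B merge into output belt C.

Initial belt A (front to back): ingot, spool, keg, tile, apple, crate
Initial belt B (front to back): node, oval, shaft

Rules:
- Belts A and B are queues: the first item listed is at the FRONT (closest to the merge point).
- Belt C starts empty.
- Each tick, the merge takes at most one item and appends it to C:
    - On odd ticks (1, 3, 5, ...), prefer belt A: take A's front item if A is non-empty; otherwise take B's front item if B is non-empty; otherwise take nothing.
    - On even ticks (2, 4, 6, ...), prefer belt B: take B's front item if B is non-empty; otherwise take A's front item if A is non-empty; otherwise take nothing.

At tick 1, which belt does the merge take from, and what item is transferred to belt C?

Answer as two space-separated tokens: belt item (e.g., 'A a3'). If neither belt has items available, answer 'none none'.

Tick 1: prefer A, take ingot from A; A=[spool,keg,tile,apple,crate] B=[node,oval,shaft] C=[ingot]

Answer: A ingot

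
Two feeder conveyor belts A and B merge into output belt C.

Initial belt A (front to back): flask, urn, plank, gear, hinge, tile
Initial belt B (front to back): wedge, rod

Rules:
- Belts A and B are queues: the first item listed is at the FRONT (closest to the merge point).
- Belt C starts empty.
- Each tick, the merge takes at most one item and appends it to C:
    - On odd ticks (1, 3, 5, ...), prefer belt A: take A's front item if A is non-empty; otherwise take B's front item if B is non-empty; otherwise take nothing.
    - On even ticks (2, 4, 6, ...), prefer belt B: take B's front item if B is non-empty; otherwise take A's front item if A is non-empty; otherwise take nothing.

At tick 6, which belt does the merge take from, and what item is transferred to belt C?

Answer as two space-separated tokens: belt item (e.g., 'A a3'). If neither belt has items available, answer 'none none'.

Answer: A gear

Derivation:
Tick 1: prefer A, take flask from A; A=[urn,plank,gear,hinge,tile] B=[wedge,rod] C=[flask]
Tick 2: prefer B, take wedge from B; A=[urn,plank,gear,hinge,tile] B=[rod] C=[flask,wedge]
Tick 3: prefer A, take urn from A; A=[plank,gear,hinge,tile] B=[rod] C=[flask,wedge,urn]
Tick 4: prefer B, take rod from B; A=[plank,gear,hinge,tile] B=[-] C=[flask,wedge,urn,rod]
Tick 5: prefer A, take plank from A; A=[gear,hinge,tile] B=[-] C=[flask,wedge,urn,rod,plank]
Tick 6: prefer B, take gear from A; A=[hinge,tile] B=[-] C=[flask,wedge,urn,rod,plank,gear]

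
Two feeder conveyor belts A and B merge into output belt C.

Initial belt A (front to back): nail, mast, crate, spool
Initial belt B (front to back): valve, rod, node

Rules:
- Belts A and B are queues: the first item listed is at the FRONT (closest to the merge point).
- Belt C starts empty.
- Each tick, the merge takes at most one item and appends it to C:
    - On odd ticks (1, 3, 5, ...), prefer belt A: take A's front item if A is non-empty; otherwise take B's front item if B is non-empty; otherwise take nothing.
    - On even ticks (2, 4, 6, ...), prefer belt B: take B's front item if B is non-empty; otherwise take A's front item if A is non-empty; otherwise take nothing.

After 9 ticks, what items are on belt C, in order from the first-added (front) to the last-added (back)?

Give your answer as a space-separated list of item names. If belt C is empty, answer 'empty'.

Answer: nail valve mast rod crate node spool

Derivation:
Tick 1: prefer A, take nail from A; A=[mast,crate,spool] B=[valve,rod,node] C=[nail]
Tick 2: prefer B, take valve from B; A=[mast,crate,spool] B=[rod,node] C=[nail,valve]
Tick 3: prefer A, take mast from A; A=[crate,spool] B=[rod,node] C=[nail,valve,mast]
Tick 4: prefer B, take rod from B; A=[crate,spool] B=[node] C=[nail,valve,mast,rod]
Tick 5: prefer A, take crate from A; A=[spool] B=[node] C=[nail,valve,mast,rod,crate]
Tick 6: prefer B, take node from B; A=[spool] B=[-] C=[nail,valve,mast,rod,crate,node]
Tick 7: prefer A, take spool from A; A=[-] B=[-] C=[nail,valve,mast,rod,crate,node,spool]
Tick 8: prefer B, both empty, nothing taken; A=[-] B=[-] C=[nail,valve,mast,rod,crate,node,spool]
Tick 9: prefer A, both empty, nothing taken; A=[-] B=[-] C=[nail,valve,mast,rod,crate,node,spool]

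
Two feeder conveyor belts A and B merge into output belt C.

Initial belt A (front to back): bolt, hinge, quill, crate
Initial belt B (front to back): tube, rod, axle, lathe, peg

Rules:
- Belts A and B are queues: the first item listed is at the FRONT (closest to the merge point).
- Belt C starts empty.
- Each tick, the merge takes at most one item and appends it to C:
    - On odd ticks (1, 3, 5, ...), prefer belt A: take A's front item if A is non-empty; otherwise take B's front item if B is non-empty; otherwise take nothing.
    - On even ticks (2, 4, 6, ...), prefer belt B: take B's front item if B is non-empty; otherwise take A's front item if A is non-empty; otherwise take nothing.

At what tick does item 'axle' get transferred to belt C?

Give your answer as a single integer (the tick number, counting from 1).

Tick 1: prefer A, take bolt from A; A=[hinge,quill,crate] B=[tube,rod,axle,lathe,peg] C=[bolt]
Tick 2: prefer B, take tube from B; A=[hinge,quill,crate] B=[rod,axle,lathe,peg] C=[bolt,tube]
Tick 3: prefer A, take hinge from A; A=[quill,crate] B=[rod,axle,lathe,peg] C=[bolt,tube,hinge]
Tick 4: prefer B, take rod from B; A=[quill,crate] B=[axle,lathe,peg] C=[bolt,tube,hinge,rod]
Tick 5: prefer A, take quill from A; A=[crate] B=[axle,lathe,peg] C=[bolt,tube,hinge,rod,quill]
Tick 6: prefer B, take axle from B; A=[crate] B=[lathe,peg] C=[bolt,tube,hinge,rod,quill,axle]

Answer: 6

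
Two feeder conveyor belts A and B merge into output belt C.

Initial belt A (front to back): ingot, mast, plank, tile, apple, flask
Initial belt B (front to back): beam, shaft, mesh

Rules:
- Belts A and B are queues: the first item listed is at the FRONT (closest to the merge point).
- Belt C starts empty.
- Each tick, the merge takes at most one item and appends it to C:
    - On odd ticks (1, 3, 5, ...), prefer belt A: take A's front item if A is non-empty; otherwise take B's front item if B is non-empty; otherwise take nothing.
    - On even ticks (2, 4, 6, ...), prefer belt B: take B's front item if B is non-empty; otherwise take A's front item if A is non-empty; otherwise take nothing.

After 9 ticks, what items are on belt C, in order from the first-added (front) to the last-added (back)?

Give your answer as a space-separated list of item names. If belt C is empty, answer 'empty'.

Tick 1: prefer A, take ingot from A; A=[mast,plank,tile,apple,flask] B=[beam,shaft,mesh] C=[ingot]
Tick 2: prefer B, take beam from B; A=[mast,plank,tile,apple,flask] B=[shaft,mesh] C=[ingot,beam]
Tick 3: prefer A, take mast from A; A=[plank,tile,apple,flask] B=[shaft,mesh] C=[ingot,beam,mast]
Tick 4: prefer B, take shaft from B; A=[plank,tile,apple,flask] B=[mesh] C=[ingot,beam,mast,shaft]
Tick 5: prefer A, take plank from A; A=[tile,apple,flask] B=[mesh] C=[ingot,beam,mast,shaft,plank]
Tick 6: prefer B, take mesh from B; A=[tile,apple,flask] B=[-] C=[ingot,beam,mast,shaft,plank,mesh]
Tick 7: prefer A, take tile from A; A=[apple,flask] B=[-] C=[ingot,beam,mast,shaft,plank,mesh,tile]
Tick 8: prefer B, take apple from A; A=[flask] B=[-] C=[ingot,beam,mast,shaft,plank,mesh,tile,apple]
Tick 9: prefer A, take flask from A; A=[-] B=[-] C=[ingot,beam,mast,shaft,plank,mesh,tile,apple,flask]

Answer: ingot beam mast shaft plank mesh tile apple flask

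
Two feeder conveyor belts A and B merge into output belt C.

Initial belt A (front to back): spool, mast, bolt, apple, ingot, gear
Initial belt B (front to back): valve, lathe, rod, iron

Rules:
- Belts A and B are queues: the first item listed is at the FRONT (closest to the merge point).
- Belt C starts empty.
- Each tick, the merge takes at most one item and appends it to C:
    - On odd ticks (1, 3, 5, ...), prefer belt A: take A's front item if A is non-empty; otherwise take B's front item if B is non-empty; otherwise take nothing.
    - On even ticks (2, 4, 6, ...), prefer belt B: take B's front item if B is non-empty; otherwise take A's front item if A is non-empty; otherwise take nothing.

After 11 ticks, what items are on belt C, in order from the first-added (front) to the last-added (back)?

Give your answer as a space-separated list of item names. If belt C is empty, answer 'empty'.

Answer: spool valve mast lathe bolt rod apple iron ingot gear

Derivation:
Tick 1: prefer A, take spool from A; A=[mast,bolt,apple,ingot,gear] B=[valve,lathe,rod,iron] C=[spool]
Tick 2: prefer B, take valve from B; A=[mast,bolt,apple,ingot,gear] B=[lathe,rod,iron] C=[spool,valve]
Tick 3: prefer A, take mast from A; A=[bolt,apple,ingot,gear] B=[lathe,rod,iron] C=[spool,valve,mast]
Tick 4: prefer B, take lathe from B; A=[bolt,apple,ingot,gear] B=[rod,iron] C=[spool,valve,mast,lathe]
Tick 5: prefer A, take bolt from A; A=[apple,ingot,gear] B=[rod,iron] C=[spool,valve,mast,lathe,bolt]
Tick 6: prefer B, take rod from B; A=[apple,ingot,gear] B=[iron] C=[spool,valve,mast,lathe,bolt,rod]
Tick 7: prefer A, take apple from A; A=[ingot,gear] B=[iron] C=[spool,valve,mast,lathe,bolt,rod,apple]
Tick 8: prefer B, take iron from B; A=[ingot,gear] B=[-] C=[spool,valve,mast,lathe,bolt,rod,apple,iron]
Tick 9: prefer A, take ingot from A; A=[gear] B=[-] C=[spool,valve,mast,lathe,bolt,rod,apple,iron,ingot]
Tick 10: prefer B, take gear from A; A=[-] B=[-] C=[spool,valve,mast,lathe,bolt,rod,apple,iron,ingot,gear]
Tick 11: prefer A, both empty, nothing taken; A=[-] B=[-] C=[spool,valve,mast,lathe,bolt,rod,apple,iron,ingot,gear]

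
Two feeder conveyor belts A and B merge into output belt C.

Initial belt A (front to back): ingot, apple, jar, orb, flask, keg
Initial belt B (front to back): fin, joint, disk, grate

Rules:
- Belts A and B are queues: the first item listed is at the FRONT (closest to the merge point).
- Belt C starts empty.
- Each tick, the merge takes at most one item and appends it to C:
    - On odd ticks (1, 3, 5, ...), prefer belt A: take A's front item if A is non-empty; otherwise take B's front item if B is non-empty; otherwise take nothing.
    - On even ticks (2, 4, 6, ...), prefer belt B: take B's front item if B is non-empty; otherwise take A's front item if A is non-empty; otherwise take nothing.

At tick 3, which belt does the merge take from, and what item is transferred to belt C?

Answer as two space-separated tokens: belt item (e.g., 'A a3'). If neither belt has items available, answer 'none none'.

Tick 1: prefer A, take ingot from A; A=[apple,jar,orb,flask,keg] B=[fin,joint,disk,grate] C=[ingot]
Tick 2: prefer B, take fin from B; A=[apple,jar,orb,flask,keg] B=[joint,disk,grate] C=[ingot,fin]
Tick 3: prefer A, take apple from A; A=[jar,orb,flask,keg] B=[joint,disk,grate] C=[ingot,fin,apple]

Answer: A apple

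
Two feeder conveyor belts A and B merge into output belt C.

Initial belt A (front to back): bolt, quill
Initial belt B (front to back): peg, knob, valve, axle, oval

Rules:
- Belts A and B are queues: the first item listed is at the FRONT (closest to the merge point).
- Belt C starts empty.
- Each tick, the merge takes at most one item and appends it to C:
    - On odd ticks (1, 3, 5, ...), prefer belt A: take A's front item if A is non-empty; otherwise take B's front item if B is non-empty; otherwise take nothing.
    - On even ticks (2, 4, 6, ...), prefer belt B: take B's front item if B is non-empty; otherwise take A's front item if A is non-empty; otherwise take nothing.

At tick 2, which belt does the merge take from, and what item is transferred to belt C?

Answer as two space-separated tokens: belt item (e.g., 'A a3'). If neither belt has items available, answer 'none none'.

Tick 1: prefer A, take bolt from A; A=[quill] B=[peg,knob,valve,axle,oval] C=[bolt]
Tick 2: prefer B, take peg from B; A=[quill] B=[knob,valve,axle,oval] C=[bolt,peg]

Answer: B peg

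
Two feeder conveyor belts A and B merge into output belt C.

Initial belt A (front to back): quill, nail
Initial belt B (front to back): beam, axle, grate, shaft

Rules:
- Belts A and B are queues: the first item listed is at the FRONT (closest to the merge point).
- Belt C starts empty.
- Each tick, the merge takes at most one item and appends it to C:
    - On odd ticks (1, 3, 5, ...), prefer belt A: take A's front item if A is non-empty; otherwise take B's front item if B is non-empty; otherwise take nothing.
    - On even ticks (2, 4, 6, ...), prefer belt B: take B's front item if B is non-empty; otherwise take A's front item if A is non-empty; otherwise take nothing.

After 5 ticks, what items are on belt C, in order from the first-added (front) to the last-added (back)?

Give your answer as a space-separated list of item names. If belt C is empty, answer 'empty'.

Answer: quill beam nail axle grate

Derivation:
Tick 1: prefer A, take quill from A; A=[nail] B=[beam,axle,grate,shaft] C=[quill]
Tick 2: prefer B, take beam from B; A=[nail] B=[axle,grate,shaft] C=[quill,beam]
Tick 3: prefer A, take nail from A; A=[-] B=[axle,grate,shaft] C=[quill,beam,nail]
Tick 4: prefer B, take axle from B; A=[-] B=[grate,shaft] C=[quill,beam,nail,axle]
Tick 5: prefer A, take grate from B; A=[-] B=[shaft] C=[quill,beam,nail,axle,grate]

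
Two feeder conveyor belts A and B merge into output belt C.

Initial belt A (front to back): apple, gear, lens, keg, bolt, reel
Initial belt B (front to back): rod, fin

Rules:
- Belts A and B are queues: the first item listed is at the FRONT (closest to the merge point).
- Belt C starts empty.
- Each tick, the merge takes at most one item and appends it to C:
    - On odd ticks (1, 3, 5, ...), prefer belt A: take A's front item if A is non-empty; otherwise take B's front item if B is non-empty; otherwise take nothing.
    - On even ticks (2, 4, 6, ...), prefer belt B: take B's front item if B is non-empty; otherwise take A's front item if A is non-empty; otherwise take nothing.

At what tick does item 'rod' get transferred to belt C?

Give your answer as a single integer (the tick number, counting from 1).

Tick 1: prefer A, take apple from A; A=[gear,lens,keg,bolt,reel] B=[rod,fin] C=[apple]
Tick 2: prefer B, take rod from B; A=[gear,lens,keg,bolt,reel] B=[fin] C=[apple,rod]

Answer: 2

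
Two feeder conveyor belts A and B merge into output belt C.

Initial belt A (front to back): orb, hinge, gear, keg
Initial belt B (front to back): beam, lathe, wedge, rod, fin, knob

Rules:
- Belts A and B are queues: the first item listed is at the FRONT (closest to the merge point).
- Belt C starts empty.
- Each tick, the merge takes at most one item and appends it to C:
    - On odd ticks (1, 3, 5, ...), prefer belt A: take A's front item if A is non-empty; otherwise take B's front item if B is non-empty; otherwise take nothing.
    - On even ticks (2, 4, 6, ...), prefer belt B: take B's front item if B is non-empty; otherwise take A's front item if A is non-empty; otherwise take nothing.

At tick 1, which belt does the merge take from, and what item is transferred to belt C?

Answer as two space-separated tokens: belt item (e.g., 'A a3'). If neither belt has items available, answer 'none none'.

Tick 1: prefer A, take orb from A; A=[hinge,gear,keg] B=[beam,lathe,wedge,rod,fin,knob] C=[orb]

Answer: A orb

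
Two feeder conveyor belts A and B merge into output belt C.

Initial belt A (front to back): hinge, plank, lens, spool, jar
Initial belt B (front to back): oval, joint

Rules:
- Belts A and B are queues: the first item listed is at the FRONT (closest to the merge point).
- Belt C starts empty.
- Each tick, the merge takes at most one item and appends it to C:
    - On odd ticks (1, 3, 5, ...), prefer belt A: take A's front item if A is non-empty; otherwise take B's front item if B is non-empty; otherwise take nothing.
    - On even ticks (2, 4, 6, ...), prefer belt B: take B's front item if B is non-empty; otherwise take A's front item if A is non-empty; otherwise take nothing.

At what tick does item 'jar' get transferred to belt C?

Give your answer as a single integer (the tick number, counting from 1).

Tick 1: prefer A, take hinge from A; A=[plank,lens,spool,jar] B=[oval,joint] C=[hinge]
Tick 2: prefer B, take oval from B; A=[plank,lens,spool,jar] B=[joint] C=[hinge,oval]
Tick 3: prefer A, take plank from A; A=[lens,spool,jar] B=[joint] C=[hinge,oval,plank]
Tick 4: prefer B, take joint from B; A=[lens,spool,jar] B=[-] C=[hinge,oval,plank,joint]
Tick 5: prefer A, take lens from A; A=[spool,jar] B=[-] C=[hinge,oval,plank,joint,lens]
Tick 6: prefer B, take spool from A; A=[jar] B=[-] C=[hinge,oval,plank,joint,lens,spool]
Tick 7: prefer A, take jar from A; A=[-] B=[-] C=[hinge,oval,plank,joint,lens,spool,jar]

Answer: 7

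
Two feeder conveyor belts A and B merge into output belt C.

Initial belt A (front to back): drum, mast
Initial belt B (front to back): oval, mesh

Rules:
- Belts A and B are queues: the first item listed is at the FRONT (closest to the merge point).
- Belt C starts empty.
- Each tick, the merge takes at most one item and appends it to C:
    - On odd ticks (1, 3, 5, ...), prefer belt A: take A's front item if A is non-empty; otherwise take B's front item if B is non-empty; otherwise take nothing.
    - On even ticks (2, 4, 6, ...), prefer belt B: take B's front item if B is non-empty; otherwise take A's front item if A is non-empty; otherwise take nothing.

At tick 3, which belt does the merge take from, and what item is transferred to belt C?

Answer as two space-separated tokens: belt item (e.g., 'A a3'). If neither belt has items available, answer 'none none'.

Answer: A mast

Derivation:
Tick 1: prefer A, take drum from A; A=[mast] B=[oval,mesh] C=[drum]
Tick 2: prefer B, take oval from B; A=[mast] B=[mesh] C=[drum,oval]
Tick 3: prefer A, take mast from A; A=[-] B=[mesh] C=[drum,oval,mast]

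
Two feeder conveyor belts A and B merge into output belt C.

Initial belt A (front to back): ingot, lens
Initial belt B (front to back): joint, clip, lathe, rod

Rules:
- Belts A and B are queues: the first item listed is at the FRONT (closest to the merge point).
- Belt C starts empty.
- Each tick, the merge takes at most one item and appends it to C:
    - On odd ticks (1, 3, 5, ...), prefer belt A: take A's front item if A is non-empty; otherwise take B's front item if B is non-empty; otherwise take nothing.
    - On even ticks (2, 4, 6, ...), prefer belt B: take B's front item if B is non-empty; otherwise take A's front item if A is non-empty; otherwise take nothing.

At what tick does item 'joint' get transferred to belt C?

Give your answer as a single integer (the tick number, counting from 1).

Tick 1: prefer A, take ingot from A; A=[lens] B=[joint,clip,lathe,rod] C=[ingot]
Tick 2: prefer B, take joint from B; A=[lens] B=[clip,lathe,rod] C=[ingot,joint]

Answer: 2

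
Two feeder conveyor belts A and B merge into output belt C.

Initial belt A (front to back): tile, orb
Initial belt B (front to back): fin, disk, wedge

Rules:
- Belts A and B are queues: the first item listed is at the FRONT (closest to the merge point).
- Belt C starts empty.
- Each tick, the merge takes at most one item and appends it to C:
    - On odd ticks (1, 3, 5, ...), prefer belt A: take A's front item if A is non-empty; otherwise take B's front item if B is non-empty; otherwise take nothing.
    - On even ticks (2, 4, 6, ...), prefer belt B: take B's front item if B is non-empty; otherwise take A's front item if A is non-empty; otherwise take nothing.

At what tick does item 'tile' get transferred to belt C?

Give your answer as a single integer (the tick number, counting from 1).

Answer: 1

Derivation:
Tick 1: prefer A, take tile from A; A=[orb] B=[fin,disk,wedge] C=[tile]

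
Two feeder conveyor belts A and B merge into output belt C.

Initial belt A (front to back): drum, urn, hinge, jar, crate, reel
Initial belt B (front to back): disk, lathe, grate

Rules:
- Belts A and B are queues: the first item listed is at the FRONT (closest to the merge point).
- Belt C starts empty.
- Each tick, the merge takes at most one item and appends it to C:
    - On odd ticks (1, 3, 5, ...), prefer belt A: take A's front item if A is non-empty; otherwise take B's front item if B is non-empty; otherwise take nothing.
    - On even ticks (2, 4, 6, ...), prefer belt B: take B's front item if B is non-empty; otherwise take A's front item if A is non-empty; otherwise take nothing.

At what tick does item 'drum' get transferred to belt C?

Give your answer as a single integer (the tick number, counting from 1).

Answer: 1

Derivation:
Tick 1: prefer A, take drum from A; A=[urn,hinge,jar,crate,reel] B=[disk,lathe,grate] C=[drum]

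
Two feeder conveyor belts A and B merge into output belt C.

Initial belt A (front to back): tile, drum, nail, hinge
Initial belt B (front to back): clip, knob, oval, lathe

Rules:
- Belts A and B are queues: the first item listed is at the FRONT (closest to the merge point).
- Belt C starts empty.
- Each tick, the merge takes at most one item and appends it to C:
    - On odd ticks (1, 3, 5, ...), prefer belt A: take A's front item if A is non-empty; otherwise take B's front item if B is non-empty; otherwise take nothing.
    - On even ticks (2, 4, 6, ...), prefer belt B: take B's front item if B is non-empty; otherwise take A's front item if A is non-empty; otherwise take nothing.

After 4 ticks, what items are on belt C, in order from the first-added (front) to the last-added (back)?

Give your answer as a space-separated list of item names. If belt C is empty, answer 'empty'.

Tick 1: prefer A, take tile from A; A=[drum,nail,hinge] B=[clip,knob,oval,lathe] C=[tile]
Tick 2: prefer B, take clip from B; A=[drum,nail,hinge] B=[knob,oval,lathe] C=[tile,clip]
Tick 3: prefer A, take drum from A; A=[nail,hinge] B=[knob,oval,lathe] C=[tile,clip,drum]
Tick 4: prefer B, take knob from B; A=[nail,hinge] B=[oval,lathe] C=[tile,clip,drum,knob]

Answer: tile clip drum knob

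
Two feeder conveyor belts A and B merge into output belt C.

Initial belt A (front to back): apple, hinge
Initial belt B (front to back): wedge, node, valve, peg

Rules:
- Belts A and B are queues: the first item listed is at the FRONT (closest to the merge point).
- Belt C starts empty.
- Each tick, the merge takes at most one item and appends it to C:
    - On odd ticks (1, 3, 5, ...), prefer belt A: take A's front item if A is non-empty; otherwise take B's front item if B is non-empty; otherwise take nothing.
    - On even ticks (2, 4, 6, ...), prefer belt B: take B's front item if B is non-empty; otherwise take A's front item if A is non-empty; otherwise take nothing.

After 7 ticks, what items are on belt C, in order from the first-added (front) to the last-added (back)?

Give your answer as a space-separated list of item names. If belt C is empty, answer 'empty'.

Answer: apple wedge hinge node valve peg

Derivation:
Tick 1: prefer A, take apple from A; A=[hinge] B=[wedge,node,valve,peg] C=[apple]
Tick 2: prefer B, take wedge from B; A=[hinge] B=[node,valve,peg] C=[apple,wedge]
Tick 3: prefer A, take hinge from A; A=[-] B=[node,valve,peg] C=[apple,wedge,hinge]
Tick 4: prefer B, take node from B; A=[-] B=[valve,peg] C=[apple,wedge,hinge,node]
Tick 5: prefer A, take valve from B; A=[-] B=[peg] C=[apple,wedge,hinge,node,valve]
Tick 6: prefer B, take peg from B; A=[-] B=[-] C=[apple,wedge,hinge,node,valve,peg]
Tick 7: prefer A, both empty, nothing taken; A=[-] B=[-] C=[apple,wedge,hinge,node,valve,peg]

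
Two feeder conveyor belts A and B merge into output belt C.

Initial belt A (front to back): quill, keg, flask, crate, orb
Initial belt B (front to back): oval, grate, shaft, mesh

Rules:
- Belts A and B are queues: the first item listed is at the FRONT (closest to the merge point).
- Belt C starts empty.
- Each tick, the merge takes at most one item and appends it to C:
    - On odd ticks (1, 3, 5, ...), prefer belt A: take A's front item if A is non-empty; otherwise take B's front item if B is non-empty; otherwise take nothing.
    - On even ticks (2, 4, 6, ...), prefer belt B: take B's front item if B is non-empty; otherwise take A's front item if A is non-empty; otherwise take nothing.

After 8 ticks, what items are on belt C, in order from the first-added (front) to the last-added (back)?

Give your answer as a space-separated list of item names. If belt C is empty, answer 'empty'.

Tick 1: prefer A, take quill from A; A=[keg,flask,crate,orb] B=[oval,grate,shaft,mesh] C=[quill]
Tick 2: prefer B, take oval from B; A=[keg,flask,crate,orb] B=[grate,shaft,mesh] C=[quill,oval]
Tick 3: prefer A, take keg from A; A=[flask,crate,orb] B=[grate,shaft,mesh] C=[quill,oval,keg]
Tick 4: prefer B, take grate from B; A=[flask,crate,orb] B=[shaft,mesh] C=[quill,oval,keg,grate]
Tick 5: prefer A, take flask from A; A=[crate,orb] B=[shaft,mesh] C=[quill,oval,keg,grate,flask]
Tick 6: prefer B, take shaft from B; A=[crate,orb] B=[mesh] C=[quill,oval,keg,grate,flask,shaft]
Tick 7: prefer A, take crate from A; A=[orb] B=[mesh] C=[quill,oval,keg,grate,flask,shaft,crate]
Tick 8: prefer B, take mesh from B; A=[orb] B=[-] C=[quill,oval,keg,grate,flask,shaft,crate,mesh]

Answer: quill oval keg grate flask shaft crate mesh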